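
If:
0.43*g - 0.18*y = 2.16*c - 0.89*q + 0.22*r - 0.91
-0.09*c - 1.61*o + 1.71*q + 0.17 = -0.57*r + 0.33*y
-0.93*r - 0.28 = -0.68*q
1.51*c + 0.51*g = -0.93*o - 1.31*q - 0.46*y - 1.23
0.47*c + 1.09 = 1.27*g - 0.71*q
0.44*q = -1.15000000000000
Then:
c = -5.56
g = -2.66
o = -14.46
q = -2.61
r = -2.21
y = 55.19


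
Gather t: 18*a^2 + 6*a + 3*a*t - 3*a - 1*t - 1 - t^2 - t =18*a^2 + 3*a - t^2 + t*(3*a - 2) - 1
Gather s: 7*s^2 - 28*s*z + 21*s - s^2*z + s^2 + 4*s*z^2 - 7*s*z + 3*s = s^2*(8 - z) + s*(4*z^2 - 35*z + 24)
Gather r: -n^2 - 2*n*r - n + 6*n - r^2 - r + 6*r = -n^2 + 5*n - r^2 + r*(5 - 2*n)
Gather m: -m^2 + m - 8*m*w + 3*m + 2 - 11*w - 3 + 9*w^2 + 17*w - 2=-m^2 + m*(4 - 8*w) + 9*w^2 + 6*w - 3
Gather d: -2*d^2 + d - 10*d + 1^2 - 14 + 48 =-2*d^2 - 9*d + 35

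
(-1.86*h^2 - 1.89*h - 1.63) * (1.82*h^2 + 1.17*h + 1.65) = -3.3852*h^4 - 5.616*h^3 - 8.2469*h^2 - 5.0256*h - 2.6895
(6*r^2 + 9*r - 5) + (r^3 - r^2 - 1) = r^3 + 5*r^2 + 9*r - 6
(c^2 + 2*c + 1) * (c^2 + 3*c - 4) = c^4 + 5*c^3 + 3*c^2 - 5*c - 4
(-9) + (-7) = -16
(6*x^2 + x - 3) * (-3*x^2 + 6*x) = -18*x^4 + 33*x^3 + 15*x^2 - 18*x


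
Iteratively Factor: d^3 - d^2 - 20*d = (d - 5)*(d^2 + 4*d) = (d - 5)*(d + 4)*(d)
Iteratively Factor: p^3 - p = (p + 1)*(p^2 - p) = p*(p + 1)*(p - 1)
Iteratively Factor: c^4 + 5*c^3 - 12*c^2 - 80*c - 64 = (c + 1)*(c^3 + 4*c^2 - 16*c - 64) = (c - 4)*(c + 1)*(c^2 + 8*c + 16) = (c - 4)*(c + 1)*(c + 4)*(c + 4)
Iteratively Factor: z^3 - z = (z - 1)*(z^2 + z) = (z - 1)*(z + 1)*(z)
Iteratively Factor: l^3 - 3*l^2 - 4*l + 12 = (l - 3)*(l^2 - 4) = (l - 3)*(l + 2)*(l - 2)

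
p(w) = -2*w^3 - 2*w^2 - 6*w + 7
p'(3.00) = -72.00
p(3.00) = -83.00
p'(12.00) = -918.00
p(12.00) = -3809.00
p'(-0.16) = -5.51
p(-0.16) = 7.92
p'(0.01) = -6.04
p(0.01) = 6.94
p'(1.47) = -24.85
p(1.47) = -12.49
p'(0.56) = -10.12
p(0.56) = 2.66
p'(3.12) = -76.89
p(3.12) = -91.93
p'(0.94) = -15.06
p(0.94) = -2.07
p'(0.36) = -8.22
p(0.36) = 4.49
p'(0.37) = -8.30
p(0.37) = 4.40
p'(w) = -6*w^2 - 4*w - 6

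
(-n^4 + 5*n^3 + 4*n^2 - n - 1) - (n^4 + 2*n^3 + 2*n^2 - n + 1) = -2*n^4 + 3*n^3 + 2*n^2 - 2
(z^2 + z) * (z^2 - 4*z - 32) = z^4 - 3*z^3 - 36*z^2 - 32*z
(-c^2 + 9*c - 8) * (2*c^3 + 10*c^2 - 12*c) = -2*c^5 + 8*c^4 + 86*c^3 - 188*c^2 + 96*c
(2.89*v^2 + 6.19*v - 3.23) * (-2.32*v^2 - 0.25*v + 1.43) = -6.7048*v^4 - 15.0833*v^3 + 10.0788*v^2 + 9.6592*v - 4.6189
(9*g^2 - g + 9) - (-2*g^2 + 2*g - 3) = 11*g^2 - 3*g + 12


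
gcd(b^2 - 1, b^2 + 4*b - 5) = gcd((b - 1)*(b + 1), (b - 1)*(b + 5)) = b - 1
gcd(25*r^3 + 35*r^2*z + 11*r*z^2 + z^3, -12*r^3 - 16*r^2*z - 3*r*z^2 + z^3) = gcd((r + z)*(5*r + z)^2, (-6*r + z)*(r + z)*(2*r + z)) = r + z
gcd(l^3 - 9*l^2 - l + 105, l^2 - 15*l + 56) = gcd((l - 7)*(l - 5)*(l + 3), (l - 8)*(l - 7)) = l - 7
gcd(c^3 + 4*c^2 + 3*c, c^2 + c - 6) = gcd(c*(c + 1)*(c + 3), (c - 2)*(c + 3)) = c + 3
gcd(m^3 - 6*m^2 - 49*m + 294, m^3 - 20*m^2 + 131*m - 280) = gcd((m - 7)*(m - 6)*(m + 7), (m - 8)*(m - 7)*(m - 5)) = m - 7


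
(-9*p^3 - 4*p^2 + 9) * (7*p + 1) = -63*p^4 - 37*p^3 - 4*p^2 + 63*p + 9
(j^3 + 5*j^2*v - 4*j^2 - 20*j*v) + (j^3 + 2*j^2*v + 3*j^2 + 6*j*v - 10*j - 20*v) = 2*j^3 + 7*j^2*v - j^2 - 14*j*v - 10*j - 20*v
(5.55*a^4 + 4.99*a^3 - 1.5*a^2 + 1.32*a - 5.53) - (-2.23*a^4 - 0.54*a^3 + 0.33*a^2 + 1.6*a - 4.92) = 7.78*a^4 + 5.53*a^3 - 1.83*a^2 - 0.28*a - 0.61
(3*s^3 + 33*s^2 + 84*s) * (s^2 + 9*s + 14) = 3*s^5 + 60*s^4 + 423*s^3 + 1218*s^2 + 1176*s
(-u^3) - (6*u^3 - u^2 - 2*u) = -7*u^3 + u^2 + 2*u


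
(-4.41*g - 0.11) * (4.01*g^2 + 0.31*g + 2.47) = -17.6841*g^3 - 1.8082*g^2 - 10.9268*g - 0.2717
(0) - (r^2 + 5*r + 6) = -r^2 - 5*r - 6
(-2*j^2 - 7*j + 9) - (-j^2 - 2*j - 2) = -j^2 - 5*j + 11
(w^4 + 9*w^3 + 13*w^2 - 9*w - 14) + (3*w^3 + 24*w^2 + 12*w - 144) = w^4 + 12*w^3 + 37*w^2 + 3*w - 158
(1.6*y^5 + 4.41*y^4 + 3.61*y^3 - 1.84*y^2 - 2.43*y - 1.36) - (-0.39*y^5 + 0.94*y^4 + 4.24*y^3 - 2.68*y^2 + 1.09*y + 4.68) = 1.99*y^5 + 3.47*y^4 - 0.63*y^3 + 0.84*y^2 - 3.52*y - 6.04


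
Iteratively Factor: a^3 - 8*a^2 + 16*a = (a - 4)*(a^2 - 4*a) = a*(a - 4)*(a - 4)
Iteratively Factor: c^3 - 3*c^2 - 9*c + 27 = (c - 3)*(c^2 - 9) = (c - 3)*(c + 3)*(c - 3)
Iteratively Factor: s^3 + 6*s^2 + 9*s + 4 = (s + 1)*(s^2 + 5*s + 4) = (s + 1)*(s + 4)*(s + 1)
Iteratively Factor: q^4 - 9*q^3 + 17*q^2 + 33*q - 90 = (q + 2)*(q^3 - 11*q^2 + 39*q - 45) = (q - 5)*(q + 2)*(q^2 - 6*q + 9) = (q - 5)*(q - 3)*(q + 2)*(q - 3)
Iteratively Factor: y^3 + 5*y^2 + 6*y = (y + 3)*(y^2 + 2*y) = y*(y + 3)*(y + 2)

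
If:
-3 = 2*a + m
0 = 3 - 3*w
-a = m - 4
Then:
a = -7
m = 11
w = 1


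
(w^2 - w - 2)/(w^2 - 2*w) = (w + 1)/w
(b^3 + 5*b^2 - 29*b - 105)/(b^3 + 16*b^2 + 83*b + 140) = (b^2 - 2*b - 15)/(b^2 + 9*b + 20)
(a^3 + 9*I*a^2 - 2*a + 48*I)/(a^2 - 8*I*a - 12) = (a^2 + 11*I*a - 24)/(a - 6*I)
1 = 1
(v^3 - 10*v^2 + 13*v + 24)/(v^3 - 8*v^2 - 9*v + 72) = (v + 1)/(v + 3)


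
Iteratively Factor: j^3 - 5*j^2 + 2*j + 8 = (j - 4)*(j^2 - j - 2) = (j - 4)*(j + 1)*(j - 2)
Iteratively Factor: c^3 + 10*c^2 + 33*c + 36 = (c + 4)*(c^2 + 6*c + 9) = (c + 3)*(c + 4)*(c + 3)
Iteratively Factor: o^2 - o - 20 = (o - 5)*(o + 4)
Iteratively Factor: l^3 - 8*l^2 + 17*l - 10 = (l - 5)*(l^2 - 3*l + 2) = (l - 5)*(l - 1)*(l - 2)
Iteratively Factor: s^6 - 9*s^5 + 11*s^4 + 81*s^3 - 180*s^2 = (s)*(s^5 - 9*s^4 + 11*s^3 + 81*s^2 - 180*s) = s*(s - 3)*(s^4 - 6*s^3 - 7*s^2 + 60*s) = s*(s - 4)*(s - 3)*(s^3 - 2*s^2 - 15*s) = s*(s - 4)*(s - 3)*(s + 3)*(s^2 - 5*s) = s^2*(s - 4)*(s - 3)*(s + 3)*(s - 5)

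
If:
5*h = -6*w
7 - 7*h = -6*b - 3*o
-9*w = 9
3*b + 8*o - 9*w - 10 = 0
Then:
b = 41/195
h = 6/5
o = 3/65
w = -1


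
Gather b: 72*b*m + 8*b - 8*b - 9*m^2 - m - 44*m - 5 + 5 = 72*b*m - 9*m^2 - 45*m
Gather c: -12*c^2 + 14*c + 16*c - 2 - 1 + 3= -12*c^2 + 30*c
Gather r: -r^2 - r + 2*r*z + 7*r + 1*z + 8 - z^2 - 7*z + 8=-r^2 + r*(2*z + 6) - z^2 - 6*z + 16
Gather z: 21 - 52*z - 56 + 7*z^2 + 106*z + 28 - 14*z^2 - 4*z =-7*z^2 + 50*z - 7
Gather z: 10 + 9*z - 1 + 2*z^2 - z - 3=2*z^2 + 8*z + 6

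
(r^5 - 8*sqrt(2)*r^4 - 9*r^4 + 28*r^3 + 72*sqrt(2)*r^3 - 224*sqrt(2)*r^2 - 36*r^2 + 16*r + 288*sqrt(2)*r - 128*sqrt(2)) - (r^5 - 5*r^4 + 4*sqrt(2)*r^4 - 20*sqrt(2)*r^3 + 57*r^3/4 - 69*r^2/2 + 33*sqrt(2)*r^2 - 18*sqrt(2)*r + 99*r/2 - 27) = -12*sqrt(2)*r^4 - 4*r^4 + 55*r^3/4 + 92*sqrt(2)*r^3 - 257*sqrt(2)*r^2 - 3*r^2/2 - 67*r/2 + 306*sqrt(2)*r - 128*sqrt(2) + 27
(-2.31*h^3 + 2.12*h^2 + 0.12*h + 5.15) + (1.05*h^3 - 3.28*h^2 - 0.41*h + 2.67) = -1.26*h^3 - 1.16*h^2 - 0.29*h + 7.82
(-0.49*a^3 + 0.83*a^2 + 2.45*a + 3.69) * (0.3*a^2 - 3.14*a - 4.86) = -0.147*a^5 + 1.7876*a^4 + 0.5102*a^3 - 10.6198*a^2 - 23.4936*a - 17.9334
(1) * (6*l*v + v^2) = 6*l*v + v^2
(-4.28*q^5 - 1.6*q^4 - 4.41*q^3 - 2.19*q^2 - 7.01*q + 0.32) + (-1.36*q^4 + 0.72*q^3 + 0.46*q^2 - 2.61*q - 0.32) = -4.28*q^5 - 2.96*q^4 - 3.69*q^3 - 1.73*q^2 - 9.62*q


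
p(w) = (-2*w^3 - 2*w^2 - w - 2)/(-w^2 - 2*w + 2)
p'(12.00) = 1.95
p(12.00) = 22.64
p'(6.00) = 1.85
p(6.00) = 11.13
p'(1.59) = -0.21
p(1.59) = 4.50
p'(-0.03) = -1.33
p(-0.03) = -0.96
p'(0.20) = -3.57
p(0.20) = -1.47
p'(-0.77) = -0.58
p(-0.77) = -0.51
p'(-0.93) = -0.84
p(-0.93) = -0.40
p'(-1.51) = -3.40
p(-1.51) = 0.67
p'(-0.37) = -0.47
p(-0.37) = -0.69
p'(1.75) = 0.34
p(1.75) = 4.51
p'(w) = (2*w + 2)*(-2*w^3 - 2*w^2 - w - 2)/(-w^2 - 2*w + 2)^2 + (-6*w^2 - 4*w - 1)/(-w^2 - 2*w + 2) = (2*w^4 + 8*w^3 - 9*w^2 - 12*w - 6)/(w^4 + 4*w^3 - 8*w + 4)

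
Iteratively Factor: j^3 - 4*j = (j)*(j^2 - 4) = j*(j - 2)*(j + 2)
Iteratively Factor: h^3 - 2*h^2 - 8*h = (h)*(h^2 - 2*h - 8) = h*(h - 4)*(h + 2)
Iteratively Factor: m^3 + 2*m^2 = (m)*(m^2 + 2*m) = m*(m + 2)*(m)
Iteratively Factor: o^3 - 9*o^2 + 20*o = (o - 5)*(o^2 - 4*o) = o*(o - 5)*(o - 4)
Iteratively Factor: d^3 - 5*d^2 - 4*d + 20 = (d + 2)*(d^2 - 7*d + 10) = (d - 2)*(d + 2)*(d - 5)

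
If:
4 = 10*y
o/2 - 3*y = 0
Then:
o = 12/5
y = 2/5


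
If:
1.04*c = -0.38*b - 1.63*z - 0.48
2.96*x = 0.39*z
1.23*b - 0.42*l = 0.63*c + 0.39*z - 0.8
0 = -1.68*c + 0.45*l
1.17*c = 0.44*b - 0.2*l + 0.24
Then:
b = -0.77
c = -0.05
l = -0.19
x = -0.01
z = -0.08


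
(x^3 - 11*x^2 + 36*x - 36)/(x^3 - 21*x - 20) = (-x^3 + 11*x^2 - 36*x + 36)/(-x^3 + 21*x + 20)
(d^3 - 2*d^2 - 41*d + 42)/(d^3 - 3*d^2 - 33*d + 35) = (d + 6)/(d + 5)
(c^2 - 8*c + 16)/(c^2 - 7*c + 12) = (c - 4)/(c - 3)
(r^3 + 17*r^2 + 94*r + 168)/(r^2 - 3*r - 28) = (r^2 + 13*r + 42)/(r - 7)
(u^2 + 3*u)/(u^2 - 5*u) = (u + 3)/(u - 5)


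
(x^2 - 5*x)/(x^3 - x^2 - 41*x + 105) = x/(x^2 + 4*x - 21)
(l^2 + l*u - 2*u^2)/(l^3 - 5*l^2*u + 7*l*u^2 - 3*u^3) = (l + 2*u)/(l^2 - 4*l*u + 3*u^2)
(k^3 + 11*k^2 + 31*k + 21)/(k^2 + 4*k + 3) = k + 7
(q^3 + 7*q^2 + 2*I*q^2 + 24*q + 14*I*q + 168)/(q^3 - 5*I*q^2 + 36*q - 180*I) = (q^2 + q*(7 - 4*I) - 28*I)/(q^2 - 11*I*q - 30)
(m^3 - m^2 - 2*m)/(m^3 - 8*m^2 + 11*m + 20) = m*(m - 2)/(m^2 - 9*m + 20)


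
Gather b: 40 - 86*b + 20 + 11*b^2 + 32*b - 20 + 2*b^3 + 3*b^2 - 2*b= 2*b^3 + 14*b^2 - 56*b + 40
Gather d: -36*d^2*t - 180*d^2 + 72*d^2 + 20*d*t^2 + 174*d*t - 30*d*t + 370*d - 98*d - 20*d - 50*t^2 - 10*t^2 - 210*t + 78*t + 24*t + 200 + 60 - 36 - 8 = d^2*(-36*t - 108) + d*(20*t^2 + 144*t + 252) - 60*t^2 - 108*t + 216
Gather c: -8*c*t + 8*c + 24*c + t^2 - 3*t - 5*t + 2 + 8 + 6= c*(32 - 8*t) + t^2 - 8*t + 16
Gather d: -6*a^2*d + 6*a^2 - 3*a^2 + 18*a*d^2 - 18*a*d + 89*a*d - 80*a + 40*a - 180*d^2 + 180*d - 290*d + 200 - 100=3*a^2 - 40*a + d^2*(18*a - 180) + d*(-6*a^2 + 71*a - 110) + 100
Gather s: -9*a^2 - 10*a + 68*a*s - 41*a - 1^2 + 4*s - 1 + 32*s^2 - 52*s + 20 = -9*a^2 - 51*a + 32*s^2 + s*(68*a - 48) + 18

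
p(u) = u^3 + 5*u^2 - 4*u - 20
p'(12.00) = 548.00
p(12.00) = 2380.00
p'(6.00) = 164.00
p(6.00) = 352.00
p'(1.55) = 18.71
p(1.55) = -10.46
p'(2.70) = 44.87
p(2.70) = 25.33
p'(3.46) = 66.51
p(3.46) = 67.44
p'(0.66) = 3.91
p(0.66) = -20.17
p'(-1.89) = -12.18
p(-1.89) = -1.33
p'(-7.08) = 75.58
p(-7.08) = -95.94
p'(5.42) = 138.33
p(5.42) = 264.42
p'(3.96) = 82.64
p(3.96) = 104.67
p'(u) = 3*u^2 + 10*u - 4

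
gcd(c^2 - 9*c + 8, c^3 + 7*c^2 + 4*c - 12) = c - 1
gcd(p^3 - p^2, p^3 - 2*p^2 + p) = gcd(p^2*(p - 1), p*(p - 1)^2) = p^2 - p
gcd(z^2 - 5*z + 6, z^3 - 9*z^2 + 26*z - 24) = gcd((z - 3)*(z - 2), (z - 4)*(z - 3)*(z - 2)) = z^2 - 5*z + 6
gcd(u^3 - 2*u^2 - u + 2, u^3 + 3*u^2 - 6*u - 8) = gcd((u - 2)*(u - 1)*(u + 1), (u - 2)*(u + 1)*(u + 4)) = u^2 - u - 2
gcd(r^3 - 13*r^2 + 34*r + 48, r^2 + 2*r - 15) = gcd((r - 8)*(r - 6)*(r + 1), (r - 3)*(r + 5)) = 1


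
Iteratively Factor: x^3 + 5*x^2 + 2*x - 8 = (x - 1)*(x^2 + 6*x + 8) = (x - 1)*(x + 4)*(x + 2)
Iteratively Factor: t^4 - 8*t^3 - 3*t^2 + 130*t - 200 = (t - 5)*(t^3 - 3*t^2 - 18*t + 40) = (t - 5)*(t + 4)*(t^2 - 7*t + 10) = (t - 5)^2*(t + 4)*(t - 2)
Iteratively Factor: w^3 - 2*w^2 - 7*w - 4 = (w - 4)*(w^2 + 2*w + 1) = (w - 4)*(w + 1)*(w + 1)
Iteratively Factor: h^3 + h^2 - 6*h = (h - 2)*(h^2 + 3*h) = h*(h - 2)*(h + 3)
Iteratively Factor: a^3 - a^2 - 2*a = (a)*(a^2 - a - 2) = a*(a - 2)*(a + 1)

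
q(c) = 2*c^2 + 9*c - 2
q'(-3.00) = -3.00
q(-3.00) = -11.00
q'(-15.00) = -51.00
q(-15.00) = 313.00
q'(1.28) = 14.12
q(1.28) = 12.80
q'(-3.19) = -3.76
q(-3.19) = -10.36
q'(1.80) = 16.20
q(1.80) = 20.68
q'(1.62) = 15.48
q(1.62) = 17.83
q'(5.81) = 32.24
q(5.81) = 117.80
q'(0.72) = 11.88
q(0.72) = 5.52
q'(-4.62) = -9.48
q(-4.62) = -0.89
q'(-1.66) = 2.36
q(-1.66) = -11.43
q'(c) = 4*c + 9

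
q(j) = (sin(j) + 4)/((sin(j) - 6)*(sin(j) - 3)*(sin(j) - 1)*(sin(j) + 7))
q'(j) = -(sin(j) + 4)*cos(j)/((sin(j) - 6)*(sin(j) - 3)*(sin(j) - 1)*(sin(j) + 7)^2) + cos(j)/((sin(j) - 6)*(sin(j) - 3)*(sin(j) - 1)*(sin(j) + 7)) - (sin(j) + 4)*cos(j)/((sin(j) - 6)*(sin(j) - 3)*(sin(j) - 1)^2*(sin(j) + 7)) - (sin(j) + 4)*cos(j)/((sin(j) - 6)*(sin(j) - 3)^2*(sin(j) - 1)*(sin(j) + 7)) - (sin(j) + 4)*cos(j)/((sin(j) - 6)^2*(sin(j) - 3)*(sin(j) - 1)*(sin(j) + 7))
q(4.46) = -0.01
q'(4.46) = 0.00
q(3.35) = -0.02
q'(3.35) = 0.03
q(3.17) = -0.03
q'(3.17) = 0.05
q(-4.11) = -0.31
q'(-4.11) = 1.13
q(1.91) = -1.05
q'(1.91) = 6.40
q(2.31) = -0.20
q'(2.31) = 0.60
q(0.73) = -0.15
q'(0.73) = -0.41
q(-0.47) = -0.02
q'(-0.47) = -0.02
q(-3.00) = -0.03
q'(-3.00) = 0.04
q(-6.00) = -0.05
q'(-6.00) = -0.10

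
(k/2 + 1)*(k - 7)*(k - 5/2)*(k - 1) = k^4/2 - 17*k^3/4 + 3*k^2 + 73*k/4 - 35/2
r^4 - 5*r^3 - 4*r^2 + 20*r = r*(r - 5)*(r - 2)*(r + 2)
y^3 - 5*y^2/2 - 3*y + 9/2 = (y - 3)*(y - 1)*(y + 3/2)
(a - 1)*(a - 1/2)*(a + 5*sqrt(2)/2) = a^3 - 3*a^2/2 + 5*sqrt(2)*a^2/2 - 15*sqrt(2)*a/4 + a/2 + 5*sqrt(2)/4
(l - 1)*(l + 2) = l^2 + l - 2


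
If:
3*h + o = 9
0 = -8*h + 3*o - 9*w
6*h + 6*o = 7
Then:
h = 47/12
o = -11/4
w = -475/108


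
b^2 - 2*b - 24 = (b - 6)*(b + 4)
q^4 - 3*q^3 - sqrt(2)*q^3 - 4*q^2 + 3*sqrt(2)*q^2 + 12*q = q*(q - 3)*(q - 2*sqrt(2))*(q + sqrt(2))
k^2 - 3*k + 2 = (k - 2)*(k - 1)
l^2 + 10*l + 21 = (l + 3)*(l + 7)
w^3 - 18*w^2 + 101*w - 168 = (w - 8)*(w - 7)*(w - 3)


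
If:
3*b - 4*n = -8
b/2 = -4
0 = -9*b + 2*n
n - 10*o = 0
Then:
No Solution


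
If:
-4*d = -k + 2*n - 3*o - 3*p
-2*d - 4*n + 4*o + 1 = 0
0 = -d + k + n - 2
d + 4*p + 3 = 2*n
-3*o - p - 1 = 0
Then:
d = -11/39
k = 115/78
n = 19/78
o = -23/156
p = -29/52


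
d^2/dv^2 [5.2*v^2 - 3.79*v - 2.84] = 10.4000000000000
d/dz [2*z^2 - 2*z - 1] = 4*z - 2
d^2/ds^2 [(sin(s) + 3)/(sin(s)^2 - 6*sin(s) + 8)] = (-sin(s)^5 - 18*sin(s)^4 + 104*sin(s)^3 - 42*sin(s)^2 - 364*sin(s) + 264)/(sin(s)^2 - 6*sin(s) + 8)^3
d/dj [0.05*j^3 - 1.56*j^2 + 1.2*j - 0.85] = 0.15*j^2 - 3.12*j + 1.2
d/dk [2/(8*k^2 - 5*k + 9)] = 2*(5 - 16*k)/(8*k^2 - 5*k + 9)^2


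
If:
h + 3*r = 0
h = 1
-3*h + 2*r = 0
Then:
No Solution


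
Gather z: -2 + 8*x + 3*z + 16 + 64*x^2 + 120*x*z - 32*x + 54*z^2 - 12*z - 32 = 64*x^2 - 24*x + 54*z^2 + z*(120*x - 9) - 18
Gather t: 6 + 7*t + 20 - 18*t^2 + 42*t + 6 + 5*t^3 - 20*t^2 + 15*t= 5*t^3 - 38*t^2 + 64*t + 32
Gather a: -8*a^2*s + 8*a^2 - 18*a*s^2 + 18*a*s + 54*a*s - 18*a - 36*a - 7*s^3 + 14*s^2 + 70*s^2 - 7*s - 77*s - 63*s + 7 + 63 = a^2*(8 - 8*s) + a*(-18*s^2 + 72*s - 54) - 7*s^3 + 84*s^2 - 147*s + 70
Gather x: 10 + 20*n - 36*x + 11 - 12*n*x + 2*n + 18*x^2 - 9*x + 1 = 22*n + 18*x^2 + x*(-12*n - 45) + 22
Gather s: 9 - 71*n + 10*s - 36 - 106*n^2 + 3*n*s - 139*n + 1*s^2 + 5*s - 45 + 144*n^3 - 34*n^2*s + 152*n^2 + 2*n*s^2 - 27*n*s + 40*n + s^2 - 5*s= 144*n^3 + 46*n^2 - 170*n + s^2*(2*n + 2) + s*(-34*n^2 - 24*n + 10) - 72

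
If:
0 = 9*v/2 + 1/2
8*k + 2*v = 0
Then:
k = 1/36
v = -1/9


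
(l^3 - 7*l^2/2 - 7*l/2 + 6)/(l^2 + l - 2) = (l^2 - 5*l/2 - 6)/(l + 2)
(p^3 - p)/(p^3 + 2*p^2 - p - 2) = p/(p + 2)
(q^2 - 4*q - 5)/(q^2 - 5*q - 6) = (q - 5)/(q - 6)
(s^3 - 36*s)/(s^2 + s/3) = 3*(s^2 - 36)/(3*s + 1)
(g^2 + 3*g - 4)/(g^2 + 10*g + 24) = (g - 1)/(g + 6)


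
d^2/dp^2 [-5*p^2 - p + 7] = -10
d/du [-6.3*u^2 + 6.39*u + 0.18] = 6.39 - 12.6*u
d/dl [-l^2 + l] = 1 - 2*l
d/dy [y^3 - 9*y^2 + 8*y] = 3*y^2 - 18*y + 8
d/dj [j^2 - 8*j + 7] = 2*j - 8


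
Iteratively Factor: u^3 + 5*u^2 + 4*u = (u + 1)*(u^2 + 4*u) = u*(u + 1)*(u + 4)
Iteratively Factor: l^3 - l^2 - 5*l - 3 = (l - 3)*(l^2 + 2*l + 1) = (l - 3)*(l + 1)*(l + 1)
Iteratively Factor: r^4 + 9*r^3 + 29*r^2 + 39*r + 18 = (r + 2)*(r^3 + 7*r^2 + 15*r + 9) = (r + 2)*(r + 3)*(r^2 + 4*r + 3) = (r + 1)*(r + 2)*(r + 3)*(r + 3)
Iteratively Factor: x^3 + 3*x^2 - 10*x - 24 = (x + 4)*(x^2 - x - 6) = (x - 3)*(x + 4)*(x + 2)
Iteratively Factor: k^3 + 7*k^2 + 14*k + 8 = (k + 4)*(k^2 + 3*k + 2) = (k + 2)*(k + 4)*(k + 1)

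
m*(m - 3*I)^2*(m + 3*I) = m^4 - 3*I*m^3 + 9*m^2 - 27*I*m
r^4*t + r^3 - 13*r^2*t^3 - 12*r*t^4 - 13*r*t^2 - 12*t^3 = (r - 4*t)*(r + t)*(r + 3*t)*(r*t + 1)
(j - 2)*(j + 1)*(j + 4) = j^3 + 3*j^2 - 6*j - 8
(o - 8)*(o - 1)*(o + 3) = o^3 - 6*o^2 - 19*o + 24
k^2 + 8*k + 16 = (k + 4)^2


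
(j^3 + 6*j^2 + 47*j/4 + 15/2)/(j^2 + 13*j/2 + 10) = (j^2 + 7*j/2 + 3)/(j + 4)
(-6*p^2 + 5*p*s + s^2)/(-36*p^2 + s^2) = (p - s)/(6*p - s)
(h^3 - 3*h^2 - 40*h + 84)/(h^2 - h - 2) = (h^2 - h - 42)/(h + 1)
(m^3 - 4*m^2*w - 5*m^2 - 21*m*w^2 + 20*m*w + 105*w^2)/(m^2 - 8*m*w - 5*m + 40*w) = (-m^2 + 4*m*w + 21*w^2)/(-m + 8*w)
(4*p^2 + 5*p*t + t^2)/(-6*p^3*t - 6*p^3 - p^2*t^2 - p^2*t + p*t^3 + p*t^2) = (-4*p^2 - 5*p*t - t^2)/(p*(6*p^2*t + 6*p^2 + p*t^2 + p*t - t^3 - t^2))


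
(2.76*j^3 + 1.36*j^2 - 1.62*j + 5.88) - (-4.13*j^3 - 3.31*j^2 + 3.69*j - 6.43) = 6.89*j^3 + 4.67*j^2 - 5.31*j + 12.31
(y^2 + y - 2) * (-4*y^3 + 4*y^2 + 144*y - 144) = -4*y^5 + 156*y^3 - 8*y^2 - 432*y + 288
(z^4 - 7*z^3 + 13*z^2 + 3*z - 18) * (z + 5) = z^5 - 2*z^4 - 22*z^3 + 68*z^2 - 3*z - 90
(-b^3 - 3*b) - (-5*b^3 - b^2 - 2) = 4*b^3 + b^2 - 3*b + 2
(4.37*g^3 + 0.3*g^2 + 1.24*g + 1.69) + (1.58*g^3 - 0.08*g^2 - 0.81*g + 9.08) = 5.95*g^3 + 0.22*g^2 + 0.43*g + 10.77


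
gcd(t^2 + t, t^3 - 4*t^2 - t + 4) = t + 1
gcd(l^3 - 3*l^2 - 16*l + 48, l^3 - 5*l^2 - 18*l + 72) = l^2 + l - 12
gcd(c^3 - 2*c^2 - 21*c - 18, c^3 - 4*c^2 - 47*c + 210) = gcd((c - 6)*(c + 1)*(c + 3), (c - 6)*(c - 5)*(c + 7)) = c - 6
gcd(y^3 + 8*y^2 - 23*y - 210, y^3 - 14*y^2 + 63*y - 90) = y - 5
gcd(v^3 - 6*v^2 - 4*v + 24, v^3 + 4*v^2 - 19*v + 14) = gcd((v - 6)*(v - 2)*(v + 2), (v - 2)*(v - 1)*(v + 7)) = v - 2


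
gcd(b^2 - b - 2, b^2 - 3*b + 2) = b - 2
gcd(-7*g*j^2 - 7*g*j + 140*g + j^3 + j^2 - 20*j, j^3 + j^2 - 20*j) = j^2 + j - 20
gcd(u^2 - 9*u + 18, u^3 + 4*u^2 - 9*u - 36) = u - 3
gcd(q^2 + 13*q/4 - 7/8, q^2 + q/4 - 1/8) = q - 1/4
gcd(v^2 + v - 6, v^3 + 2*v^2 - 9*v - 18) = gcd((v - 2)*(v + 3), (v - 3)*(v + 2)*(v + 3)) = v + 3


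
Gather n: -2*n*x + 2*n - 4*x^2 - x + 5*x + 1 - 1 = n*(2 - 2*x) - 4*x^2 + 4*x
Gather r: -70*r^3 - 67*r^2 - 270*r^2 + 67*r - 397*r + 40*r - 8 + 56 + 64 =-70*r^3 - 337*r^2 - 290*r + 112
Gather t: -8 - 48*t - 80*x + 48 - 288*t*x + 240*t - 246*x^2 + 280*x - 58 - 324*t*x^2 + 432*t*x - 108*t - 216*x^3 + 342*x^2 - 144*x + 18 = t*(-324*x^2 + 144*x + 84) - 216*x^3 + 96*x^2 + 56*x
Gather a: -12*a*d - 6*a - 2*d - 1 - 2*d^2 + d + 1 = a*(-12*d - 6) - 2*d^2 - d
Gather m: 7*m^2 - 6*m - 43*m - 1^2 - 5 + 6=7*m^2 - 49*m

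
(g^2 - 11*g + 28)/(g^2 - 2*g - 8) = (g - 7)/(g + 2)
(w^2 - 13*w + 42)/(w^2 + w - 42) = (w - 7)/(w + 7)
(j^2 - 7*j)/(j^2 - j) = (j - 7)/(j - 1)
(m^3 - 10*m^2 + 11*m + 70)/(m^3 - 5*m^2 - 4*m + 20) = (m - 7)/(m - 2)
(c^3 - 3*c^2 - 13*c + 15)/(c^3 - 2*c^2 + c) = (c^2 - 2*c - 15)/(c*(c - 1))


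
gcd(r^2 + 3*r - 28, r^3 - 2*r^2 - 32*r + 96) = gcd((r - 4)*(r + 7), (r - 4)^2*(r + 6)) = r - 4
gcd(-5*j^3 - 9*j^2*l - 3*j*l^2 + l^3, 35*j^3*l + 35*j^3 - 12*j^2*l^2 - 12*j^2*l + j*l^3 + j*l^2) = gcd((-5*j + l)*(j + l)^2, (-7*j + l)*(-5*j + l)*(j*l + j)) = 5*j - l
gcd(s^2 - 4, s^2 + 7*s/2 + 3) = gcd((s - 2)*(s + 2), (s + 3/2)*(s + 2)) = s + 2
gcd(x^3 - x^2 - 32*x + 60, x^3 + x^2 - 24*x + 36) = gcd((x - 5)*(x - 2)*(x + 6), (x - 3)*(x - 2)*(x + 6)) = x^2 + 4*x - 12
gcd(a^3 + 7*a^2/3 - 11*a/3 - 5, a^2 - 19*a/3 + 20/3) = 1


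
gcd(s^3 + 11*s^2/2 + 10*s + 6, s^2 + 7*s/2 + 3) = s^2 + 7*s/2 + 3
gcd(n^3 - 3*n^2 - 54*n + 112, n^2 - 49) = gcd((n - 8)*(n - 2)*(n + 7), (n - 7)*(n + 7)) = n + 7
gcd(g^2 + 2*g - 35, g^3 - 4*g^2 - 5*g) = g - 5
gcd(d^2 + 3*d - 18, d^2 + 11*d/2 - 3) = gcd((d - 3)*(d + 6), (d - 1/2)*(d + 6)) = d + 6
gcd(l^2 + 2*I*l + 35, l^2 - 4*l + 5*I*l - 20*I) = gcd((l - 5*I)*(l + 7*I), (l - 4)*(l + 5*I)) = 1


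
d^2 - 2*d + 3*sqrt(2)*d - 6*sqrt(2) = (d - 2)*(d + 3*sqrt(2))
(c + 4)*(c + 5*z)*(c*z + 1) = c^3*z + 5*c^2*z^2 + 4*c^2*z + c^2 + 20*c*z^2 + 5*c*z + 4*c + 20*z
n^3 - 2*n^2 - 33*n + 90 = (n - 5)*(n - 3)*(n + 6)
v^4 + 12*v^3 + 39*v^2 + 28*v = v*(v + 1)*(v + 4)*(v + 7)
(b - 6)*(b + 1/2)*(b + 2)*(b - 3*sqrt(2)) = b^4 - 3*sqrt(2)*b^3 - 7*b^3/2 - 14*b^2 + 21*sqrt(2)*b^2/2 - 6*b + 42*sqrt(2)*b + 18*sqrt(2)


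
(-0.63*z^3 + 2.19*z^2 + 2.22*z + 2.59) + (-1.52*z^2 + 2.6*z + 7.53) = -0.63*z^3 + 0.67*z^2 + 4.82*z + 10.12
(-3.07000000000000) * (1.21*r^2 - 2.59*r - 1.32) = -3.7147*r^2 + 7.9513*r + 4.0524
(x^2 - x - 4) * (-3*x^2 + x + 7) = -3*x^4 + 4*x^3 + 18*x^2 - 11*x - 28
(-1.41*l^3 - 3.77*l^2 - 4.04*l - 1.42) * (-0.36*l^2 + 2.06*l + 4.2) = 0.5076*l^5 - 1.5474*l^4 - 12.2338*l^3 - 23.6452*l^2 - 19.8932*l - 5.964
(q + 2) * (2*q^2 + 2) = 2*q^3 + 4*q^2 + 2*q + 4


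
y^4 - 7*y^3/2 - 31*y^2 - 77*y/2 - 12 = (y - 8)*(y + 1/2)*(y + 1)*(y + 3)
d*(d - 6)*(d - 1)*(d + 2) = d^4 - 5*d^3 - 8*d^2 + 12*d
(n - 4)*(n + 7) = n^2 + 3*n - 28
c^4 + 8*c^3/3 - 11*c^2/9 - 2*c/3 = c*(c - 2/3)*(c + 1/3)*(c + 3)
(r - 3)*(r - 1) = r^2 - 4*r + 3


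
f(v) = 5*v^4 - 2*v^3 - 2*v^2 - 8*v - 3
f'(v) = 20*v^3 - 6*v^2 - 4*v - 8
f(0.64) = -8.62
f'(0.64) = -7.77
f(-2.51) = 234.56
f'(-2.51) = -352.03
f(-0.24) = -1.15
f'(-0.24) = -7.66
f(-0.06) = -2.53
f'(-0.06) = -7.79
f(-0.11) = -2.14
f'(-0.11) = -7.66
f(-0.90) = 7.32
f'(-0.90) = -23.84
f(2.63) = 164.96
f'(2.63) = 303.81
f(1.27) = -7.48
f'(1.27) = 18.21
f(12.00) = 99837.00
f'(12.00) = 33640.00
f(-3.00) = 462.00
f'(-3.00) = -590.00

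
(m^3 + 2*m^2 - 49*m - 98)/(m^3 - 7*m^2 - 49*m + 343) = (m + 2)/(m - 7)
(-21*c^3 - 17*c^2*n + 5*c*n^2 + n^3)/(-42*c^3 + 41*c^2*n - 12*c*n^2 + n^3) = (7*c^2 + 8*c*n + n^2)/(14*c^2 - 9*c*n + n^2)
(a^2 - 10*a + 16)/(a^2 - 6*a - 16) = (a - 2)/(a + 2)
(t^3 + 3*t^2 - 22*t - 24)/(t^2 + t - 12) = (t^3 + 3*t^2 - 22*t - 24)/(t^2 + t - 12)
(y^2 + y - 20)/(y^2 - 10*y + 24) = (y + 5)/(y - 6)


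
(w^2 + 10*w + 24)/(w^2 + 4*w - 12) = (w + 4)/(w - 2)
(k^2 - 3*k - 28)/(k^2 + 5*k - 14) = (k^2 - 3*k - 28)/(k^2 + 5*k - 14)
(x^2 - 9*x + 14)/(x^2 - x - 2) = (x - 7)/(x + 1)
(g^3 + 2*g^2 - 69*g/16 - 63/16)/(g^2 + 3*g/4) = g + 5/4 - 21/(4*g)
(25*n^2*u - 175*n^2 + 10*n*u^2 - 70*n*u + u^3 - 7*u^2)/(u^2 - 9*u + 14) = (25*n^2 + 10*n*u + u^2)/(u - 2)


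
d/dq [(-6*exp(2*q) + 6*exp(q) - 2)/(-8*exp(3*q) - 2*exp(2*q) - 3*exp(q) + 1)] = (-48*exp(3*q) + 96*exp(2*q) - 18*exp(q) - 20)*exp(2*q)/(64*exp(6*q) + 32*exp(5*q) + 52*exp(4*q) - 4*exp(3*q) + 5*exp(2*q) - 6*exp(q) + 1)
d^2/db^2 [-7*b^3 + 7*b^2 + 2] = 14 - 42*b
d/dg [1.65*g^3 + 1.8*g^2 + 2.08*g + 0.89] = 4.95*g^2 + 3.6*g + 2.08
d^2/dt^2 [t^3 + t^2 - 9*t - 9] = 6*t + 2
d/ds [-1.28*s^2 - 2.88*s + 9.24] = -2.56*s - 2.88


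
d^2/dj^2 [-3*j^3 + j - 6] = -18*j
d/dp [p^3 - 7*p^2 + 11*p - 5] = 3*p^2 - 14*p + 11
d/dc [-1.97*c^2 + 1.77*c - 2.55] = 1.77 - 3.94*c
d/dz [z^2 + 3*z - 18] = 2*z + 3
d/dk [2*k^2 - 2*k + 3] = 4*k - 2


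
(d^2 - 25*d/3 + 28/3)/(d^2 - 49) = (d - 4/3)/(d + 7)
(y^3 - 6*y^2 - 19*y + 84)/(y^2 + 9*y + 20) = (y^2 - 10*y + 21)/(y + 5)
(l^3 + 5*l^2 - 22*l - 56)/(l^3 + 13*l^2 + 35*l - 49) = (l^2 - 2*l - 8)/(l^2 + 6*l - 7)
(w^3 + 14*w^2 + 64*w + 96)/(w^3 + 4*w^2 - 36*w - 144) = (w + 4)/(w - 6)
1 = 1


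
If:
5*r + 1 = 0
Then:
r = -1/5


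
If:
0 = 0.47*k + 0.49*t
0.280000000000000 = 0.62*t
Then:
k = -0.47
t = 0.45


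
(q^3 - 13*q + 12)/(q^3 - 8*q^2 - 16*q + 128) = (q^2 - 4*q + 3)/(q^2 - 12*q + 32)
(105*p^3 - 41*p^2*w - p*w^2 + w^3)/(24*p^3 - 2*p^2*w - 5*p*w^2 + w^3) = (35*p^2 - 2*p*w - w^2)/(8*p^2 + 2*p*w - w^2)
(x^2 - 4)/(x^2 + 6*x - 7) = (x^2 - 4)/(x^2 + 6*x - 7)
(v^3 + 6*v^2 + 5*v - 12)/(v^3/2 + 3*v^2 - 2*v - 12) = 2*(v^3 + 6*v^2 + 5*v - 12)/(v^3 + 6*v^2 - 4*v - 24)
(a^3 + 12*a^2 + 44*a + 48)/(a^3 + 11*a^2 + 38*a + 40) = (a + 6)/(a + 5)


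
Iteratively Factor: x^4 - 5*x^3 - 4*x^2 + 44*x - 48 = (x + 3)*(x^3 - 8*x^2 + 20*x - 16) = (x - 4)*(x + 3)*(x^2 - 4*x + 4) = (x - 4)*(x - 2)*(x + 3)*(x - 2)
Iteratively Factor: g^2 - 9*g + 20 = (g - 4)*(g - 5)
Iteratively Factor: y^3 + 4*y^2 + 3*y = (y + 3)*(y^2 + y) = (y + 1)*(y + 3)*(y)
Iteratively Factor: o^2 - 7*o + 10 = (o - 5)*(o - 2)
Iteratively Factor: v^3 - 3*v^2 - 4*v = (v)*(v^2 - 3*v - 4) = v*(v + 1)*(v - 4)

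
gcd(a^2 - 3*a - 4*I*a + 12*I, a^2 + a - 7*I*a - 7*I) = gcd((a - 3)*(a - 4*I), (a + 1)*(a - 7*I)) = 1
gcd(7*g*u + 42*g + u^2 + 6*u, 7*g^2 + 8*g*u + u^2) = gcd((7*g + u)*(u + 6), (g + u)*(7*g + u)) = 7*g + u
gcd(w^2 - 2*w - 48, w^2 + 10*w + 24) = w + 6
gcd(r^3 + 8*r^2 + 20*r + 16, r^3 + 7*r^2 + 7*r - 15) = 1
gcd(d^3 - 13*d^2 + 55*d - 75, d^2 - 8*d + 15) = d^2 - 8*d + 15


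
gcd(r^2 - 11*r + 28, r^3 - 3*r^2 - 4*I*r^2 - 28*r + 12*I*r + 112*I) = r - 7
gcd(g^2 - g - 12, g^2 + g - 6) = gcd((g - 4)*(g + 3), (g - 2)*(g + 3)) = g + 3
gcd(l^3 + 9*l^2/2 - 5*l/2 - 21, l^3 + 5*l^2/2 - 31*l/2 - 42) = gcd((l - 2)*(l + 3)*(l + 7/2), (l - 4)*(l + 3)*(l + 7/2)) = l^2 + 13*l/2 + 21/2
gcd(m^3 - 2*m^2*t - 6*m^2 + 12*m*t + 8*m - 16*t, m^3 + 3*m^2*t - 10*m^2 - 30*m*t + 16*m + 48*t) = m - 2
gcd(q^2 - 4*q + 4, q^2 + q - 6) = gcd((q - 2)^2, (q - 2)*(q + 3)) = q - 2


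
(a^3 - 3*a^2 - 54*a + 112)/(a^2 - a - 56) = a - 2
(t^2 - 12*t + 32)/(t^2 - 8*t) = (t - 4)/t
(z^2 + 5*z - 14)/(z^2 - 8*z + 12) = (z + 7)/(z - 6)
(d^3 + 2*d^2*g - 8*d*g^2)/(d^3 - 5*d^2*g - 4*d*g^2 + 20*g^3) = d*(d + 4*g)/(d^2 - 3*d*g - 10*g^2)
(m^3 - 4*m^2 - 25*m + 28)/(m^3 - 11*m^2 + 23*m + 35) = (m^2 + 3*m - 4)/(m^2 - 4*m - 5)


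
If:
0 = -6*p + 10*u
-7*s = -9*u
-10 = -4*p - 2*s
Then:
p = 175/97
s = 135/97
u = 105/97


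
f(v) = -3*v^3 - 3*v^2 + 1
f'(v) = -9*v^2 - 6*v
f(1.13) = -7.16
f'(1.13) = -18.27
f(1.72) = -23.14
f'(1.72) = -36.95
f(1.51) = -16.17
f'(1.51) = -29.58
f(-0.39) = 0.72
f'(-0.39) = 0.97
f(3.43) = -155.36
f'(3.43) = -126.46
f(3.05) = -112.03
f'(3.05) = -102.02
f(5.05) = -461.87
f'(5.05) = -259.82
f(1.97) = -33.58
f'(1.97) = -46.75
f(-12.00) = 4753.00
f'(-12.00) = -1224.00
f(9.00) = -2429.00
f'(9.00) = -783.00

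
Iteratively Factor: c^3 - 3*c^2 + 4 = (c - 2)*(c^2 - c - 2) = (c - 2)^2*(c + 1)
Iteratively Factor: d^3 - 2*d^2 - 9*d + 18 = (d + 3)*(d^2 - 5*d + 6) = (d - 2)*(d + 3)*(d - 3)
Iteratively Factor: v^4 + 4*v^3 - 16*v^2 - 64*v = (v)*(v^3 + 4*v^2 - 16*v - 64) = v*(v + 4)*(v^2 - 16) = v*(v + 4)^2*(v - 4)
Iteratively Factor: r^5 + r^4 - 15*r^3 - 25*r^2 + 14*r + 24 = (r + 3)*(r^4 - 2*r^3 - 9*r^2 + 2*r + 8) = (r + 2)*(r + 3)*(r^3 - 4*r^2 - r + 4) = (r - 4)*(r + 2)*(r + 3)*(r^2 - 1) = (r - 4)*(r + 1)*(r + 2)*(r + 3)*(r - 1)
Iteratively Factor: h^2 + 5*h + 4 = (h + 1)*(h + 4)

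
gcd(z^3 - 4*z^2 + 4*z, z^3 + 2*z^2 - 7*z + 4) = 1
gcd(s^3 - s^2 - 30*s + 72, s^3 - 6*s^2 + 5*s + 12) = s^2 - 7*s + 12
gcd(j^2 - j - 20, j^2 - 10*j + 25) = j - 5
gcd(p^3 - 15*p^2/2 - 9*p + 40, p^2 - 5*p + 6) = p - 2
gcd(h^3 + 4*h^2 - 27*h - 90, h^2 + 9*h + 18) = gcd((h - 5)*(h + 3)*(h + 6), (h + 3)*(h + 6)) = h^2 + 9*h + 18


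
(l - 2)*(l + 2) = l^2 - 4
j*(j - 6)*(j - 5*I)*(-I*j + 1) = -I*j^4 - 4*j^3 + 6*I*j^3 + 24*j^2 - 5*I*j^2 + 30*I*j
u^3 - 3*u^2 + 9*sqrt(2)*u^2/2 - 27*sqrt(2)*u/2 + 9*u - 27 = (u - 3)*(u + 3*sqrt(2)/2)*(u + 3*sqrt(2))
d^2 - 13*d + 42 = (d - 7)*(d - 6)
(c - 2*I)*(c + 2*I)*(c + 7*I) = c^3 + 7*I*c^2 + 4*c + 28*I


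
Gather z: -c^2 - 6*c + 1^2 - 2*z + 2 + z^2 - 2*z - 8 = -c^2 - 6*c + z^2 - 4*z - 5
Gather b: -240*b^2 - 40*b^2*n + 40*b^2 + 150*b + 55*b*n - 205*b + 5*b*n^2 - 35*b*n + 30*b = b^2*(-40*n - 200) + b*(5*n^2 + 20*n - 25)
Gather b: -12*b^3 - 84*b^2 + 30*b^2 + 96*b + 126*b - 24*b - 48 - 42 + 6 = -12*b^3 - 54*b^2 + 198*b - 84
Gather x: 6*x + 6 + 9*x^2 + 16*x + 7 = 9*x^2 + 22*x + 13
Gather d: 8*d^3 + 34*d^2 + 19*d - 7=8*d^3 + 34*d^2 + 19*d - 7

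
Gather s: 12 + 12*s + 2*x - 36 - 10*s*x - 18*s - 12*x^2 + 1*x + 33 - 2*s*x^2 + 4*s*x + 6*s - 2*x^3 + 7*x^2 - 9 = s*(-2*x^2 - 6*x) - 2*x^3 - 5*x^2 + 3*x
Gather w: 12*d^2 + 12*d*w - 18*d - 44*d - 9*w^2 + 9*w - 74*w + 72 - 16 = 12*d^2 - 62*d - 9*w^2 + w*(12*d - 65) + 56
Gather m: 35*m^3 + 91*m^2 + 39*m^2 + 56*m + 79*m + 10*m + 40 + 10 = 35*m^3 + 130*m^2 + 145*m + 50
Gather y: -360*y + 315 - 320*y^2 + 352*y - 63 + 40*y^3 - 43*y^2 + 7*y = 40*y^3 - 363*y^2 - y + 252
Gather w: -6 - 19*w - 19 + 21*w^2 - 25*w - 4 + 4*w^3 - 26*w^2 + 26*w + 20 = 4*w^3 - 5*w^2 - 18*w - 9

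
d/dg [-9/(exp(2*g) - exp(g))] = 9*(2*exp(g) - 1)*exp(-g)/(1 - exp(g))^2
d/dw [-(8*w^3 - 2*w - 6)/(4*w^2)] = (-4*w^3 - w - 6)/(2*w^3)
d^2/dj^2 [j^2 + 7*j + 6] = 2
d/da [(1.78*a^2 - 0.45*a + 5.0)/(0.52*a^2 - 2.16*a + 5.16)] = (-3.6108*a^2 + 13.1696*a + 8.478)/(0.2704*a^4 - 2.2464*a^3 + 10.032*a^2 - 22.2912*a + 26.6256)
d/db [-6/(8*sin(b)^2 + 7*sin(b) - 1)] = 6*(16*sin(b) + 7)*cos(b)/(8*sin(b)^2 + 7*sin(b) - 1)^2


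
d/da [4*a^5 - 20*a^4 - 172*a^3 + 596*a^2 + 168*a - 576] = 20*a^4 - 80*a^3 - 516*a^2 + 1192*a + 168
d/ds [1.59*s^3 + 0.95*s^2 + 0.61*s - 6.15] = 4.77*s^2 + 1.9*s + 0.61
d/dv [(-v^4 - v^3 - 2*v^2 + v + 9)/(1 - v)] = (3*v^4 - 2*v^3 - v^2 - 4*v + 10)/(v^2 - 2*v + 1)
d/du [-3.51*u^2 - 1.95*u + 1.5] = -7.02*u - 1.95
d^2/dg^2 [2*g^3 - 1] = 12*g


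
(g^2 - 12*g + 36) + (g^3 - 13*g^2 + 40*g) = g^3 - 12*g^2 + 28*g + 36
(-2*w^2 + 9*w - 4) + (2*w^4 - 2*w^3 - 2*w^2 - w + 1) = 2*w^4 - 2*w^3 - 4*w^2 + 8*w - 3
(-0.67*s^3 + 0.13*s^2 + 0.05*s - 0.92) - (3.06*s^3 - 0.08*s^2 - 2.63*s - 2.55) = -3.73*s^3 + 0.21*s^2 + 2.68*s + 1.63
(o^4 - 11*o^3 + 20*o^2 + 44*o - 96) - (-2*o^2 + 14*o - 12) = o^4 - 11*o^3 + 22*o^2 + 30*o - 84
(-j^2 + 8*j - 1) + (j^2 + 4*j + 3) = 12*j + 2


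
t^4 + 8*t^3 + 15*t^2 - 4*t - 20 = (t - 1)*(t + 2)^2*(t + 5)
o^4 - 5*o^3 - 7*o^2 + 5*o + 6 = (o - 6)*(o - 1)*(o + 1)^2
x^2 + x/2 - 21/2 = (x - 3)*(x + 7/2)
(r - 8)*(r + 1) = r^2 - 7*r - 8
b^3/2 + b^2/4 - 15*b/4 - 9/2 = (b/2 + 1)*(b - 3)*(b + 3/2)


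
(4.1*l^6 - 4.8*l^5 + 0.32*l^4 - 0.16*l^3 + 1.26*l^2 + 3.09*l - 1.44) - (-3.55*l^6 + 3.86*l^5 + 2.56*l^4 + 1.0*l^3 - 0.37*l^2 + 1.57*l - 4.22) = 7.65*l^6 - 8.66*l^5 - 2.24*l^4 - 1.16*l^3 + 1.63*l^2 + 1.52*l + 2.78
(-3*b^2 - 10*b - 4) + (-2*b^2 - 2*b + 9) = -5*b^2 - 12*b + 5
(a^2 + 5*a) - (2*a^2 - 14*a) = -a^2 + 19*a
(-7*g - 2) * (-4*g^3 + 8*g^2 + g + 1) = 28*g^4 - 48*g^3 - 23*g^2 - 9*g - 2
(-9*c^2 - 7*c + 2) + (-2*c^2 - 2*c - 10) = -11*c^2 - 9*c - 8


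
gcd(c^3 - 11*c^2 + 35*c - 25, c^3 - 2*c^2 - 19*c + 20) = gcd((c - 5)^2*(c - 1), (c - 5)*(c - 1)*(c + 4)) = c^2 - 6*c + 5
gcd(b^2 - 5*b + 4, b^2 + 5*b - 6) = b - 1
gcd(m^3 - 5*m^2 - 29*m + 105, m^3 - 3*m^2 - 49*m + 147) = m^2 - 10*m + 21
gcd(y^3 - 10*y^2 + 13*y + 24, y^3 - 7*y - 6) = y^2 - 2*y - 3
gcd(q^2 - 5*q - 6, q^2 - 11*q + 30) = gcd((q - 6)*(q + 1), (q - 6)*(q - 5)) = q - 6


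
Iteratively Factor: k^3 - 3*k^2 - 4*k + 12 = (k - 3)*(k^2 - 4) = (k - 3)*(k + 2)*(k - 2)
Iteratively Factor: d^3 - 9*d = (d - 3)*(d^2 + 3*d) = d*(d - 3)*(d + 3)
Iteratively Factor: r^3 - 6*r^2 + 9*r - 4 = (r - 1)*(r^2 - 5*r + 4) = (r - 1)^2*(r - 4)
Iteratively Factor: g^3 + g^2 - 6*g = (g + 3)*(g^2 - 2*g) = g*(g + 3)*(g - 2)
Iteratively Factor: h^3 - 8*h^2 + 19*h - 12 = (h - 1)*(h^2 - 7*h + 12) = (h - 3)*(h - 1)*(h - 4)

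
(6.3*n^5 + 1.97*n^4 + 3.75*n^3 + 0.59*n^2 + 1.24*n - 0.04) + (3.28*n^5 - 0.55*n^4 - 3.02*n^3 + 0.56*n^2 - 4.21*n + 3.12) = 9.58*n^5 + 1.42*n^4 + 0.73*n^3 + 1.15*n^2 - 2.97*n + 3.08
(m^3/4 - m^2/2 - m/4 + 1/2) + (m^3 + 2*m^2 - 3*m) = 5*m^3/4 + 3*m^2/2 - 13*m/4 + 1/2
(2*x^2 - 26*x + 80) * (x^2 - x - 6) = 2*x^4 - 28*x^3 + 94*x^2 + 76*x - 480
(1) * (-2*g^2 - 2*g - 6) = -2*g^2 - 2*g - 6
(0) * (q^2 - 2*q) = 0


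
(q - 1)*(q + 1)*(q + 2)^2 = q^4 + 4*q^3 + 3*q^2 - 4*q - 4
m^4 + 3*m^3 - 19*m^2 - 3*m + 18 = (m - 3)*(m - 1)*(m + 1)*(m + 6)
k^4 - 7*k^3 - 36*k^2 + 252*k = k*(k - 7)*(k - 6)*(k + 6)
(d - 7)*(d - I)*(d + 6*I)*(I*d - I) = I*d^4 - 5*d^3 - 8*I*d^3 + 40*d^2 + 13*I*d^2 - 35*d - 48*I*d + 42*I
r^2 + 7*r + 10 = (r + 2)*(r + 5)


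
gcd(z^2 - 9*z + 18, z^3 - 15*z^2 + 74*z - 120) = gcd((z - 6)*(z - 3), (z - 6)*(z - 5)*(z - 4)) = z - 6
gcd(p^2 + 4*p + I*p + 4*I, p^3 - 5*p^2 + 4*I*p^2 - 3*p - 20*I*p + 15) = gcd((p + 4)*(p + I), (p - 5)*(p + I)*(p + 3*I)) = p + I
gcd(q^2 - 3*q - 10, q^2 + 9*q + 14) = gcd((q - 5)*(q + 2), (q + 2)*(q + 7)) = q + 2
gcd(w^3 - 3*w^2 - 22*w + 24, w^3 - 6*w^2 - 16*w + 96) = w^2 - 2*w - 24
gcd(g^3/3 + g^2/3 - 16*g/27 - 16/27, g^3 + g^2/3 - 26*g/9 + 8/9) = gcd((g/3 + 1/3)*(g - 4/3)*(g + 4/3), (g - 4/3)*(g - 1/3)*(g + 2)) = g - 4/3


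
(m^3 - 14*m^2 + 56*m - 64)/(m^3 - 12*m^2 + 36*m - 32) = (m - 4)/(m - 2)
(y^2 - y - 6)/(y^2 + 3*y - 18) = (y + 2)/(y + 6)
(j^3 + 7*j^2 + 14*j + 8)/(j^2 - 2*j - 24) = (j^2 + 3*j + 2)/(j - 6)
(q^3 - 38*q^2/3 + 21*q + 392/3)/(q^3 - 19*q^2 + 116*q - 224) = (q + 7/3)/(q - 4)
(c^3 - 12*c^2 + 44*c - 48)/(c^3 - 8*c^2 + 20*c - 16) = (c - 6)/(c - 2)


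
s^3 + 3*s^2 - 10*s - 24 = (s - 3)*(s + 2)*(s + 4)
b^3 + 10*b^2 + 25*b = b*(b + 5)^2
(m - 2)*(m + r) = m^2 + m*r - 2*m - 2*r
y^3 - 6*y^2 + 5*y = y*(y - 5)*(y - 1)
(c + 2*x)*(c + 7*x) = c^2 + 9*c*x + 14*x^2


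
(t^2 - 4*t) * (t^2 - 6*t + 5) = t^4 - 10*t^3 + 29*t^2 - 20*t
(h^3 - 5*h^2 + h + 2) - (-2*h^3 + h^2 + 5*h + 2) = 3*h^3 - 6*h^2 - 4*h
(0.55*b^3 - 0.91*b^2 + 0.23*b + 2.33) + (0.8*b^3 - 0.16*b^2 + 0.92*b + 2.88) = 1.35*b^3 - 1.07*b^2 + 1.15*b + 5.21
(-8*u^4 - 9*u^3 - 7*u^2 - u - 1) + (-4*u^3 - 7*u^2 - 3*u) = -8*u^4 - 13*u^3 - 14*u^2 - 4*u - 1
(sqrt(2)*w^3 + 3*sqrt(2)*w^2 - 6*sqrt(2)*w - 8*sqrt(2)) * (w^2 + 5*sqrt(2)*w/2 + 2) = sqrt(2)*w^5 + 3*sqrt(2)*w^4 + 5*w^4 - 4*sqrt(2)*w^3 + 15*w^3 - 30*w^2 - 2*sqrt(2)*w^2 - 40*w - 12*sqrt(2)*w - 16*sqrt(2)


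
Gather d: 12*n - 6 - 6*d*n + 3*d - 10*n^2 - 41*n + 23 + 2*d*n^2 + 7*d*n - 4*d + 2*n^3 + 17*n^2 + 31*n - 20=d*(2*n^2 + n - 1) + 2*n^3 + 7*n^2 + 2*n - 3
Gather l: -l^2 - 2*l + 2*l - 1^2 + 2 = 1 - l^2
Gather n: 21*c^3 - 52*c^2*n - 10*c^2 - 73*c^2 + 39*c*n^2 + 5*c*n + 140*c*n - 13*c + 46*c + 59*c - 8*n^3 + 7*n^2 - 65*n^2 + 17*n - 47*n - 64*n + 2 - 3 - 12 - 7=21*c^3 - 83*c^2 + 92*c - 8*n^3 + n^2*(39*c - 58) + n*(-52*c^2 + 145*c - 94) - 20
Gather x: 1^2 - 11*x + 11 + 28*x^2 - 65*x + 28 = 28*x^2 - 76*x + 40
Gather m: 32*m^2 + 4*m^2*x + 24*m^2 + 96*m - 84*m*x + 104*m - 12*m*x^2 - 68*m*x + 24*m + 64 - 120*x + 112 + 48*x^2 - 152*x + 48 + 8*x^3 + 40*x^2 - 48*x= m^2*(4*x + 56) + m*(-12*x^2 - 152*x + 224) + 8*x^3 + 88*x^2 - 320*x + 224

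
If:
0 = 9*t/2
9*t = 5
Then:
No Solution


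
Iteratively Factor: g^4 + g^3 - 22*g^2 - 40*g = (g - 5)*(g^3 + 6*g^2 + 8*g) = (g - 5)*(g + 2)*(g^2 + 4*g) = g*(g - 5)*(g + 2)*(g + 4)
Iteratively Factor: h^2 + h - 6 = (h - 2)*(h + 3)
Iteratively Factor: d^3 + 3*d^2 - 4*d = (d)*(d^2 + 3*d - 4) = d*(d - 1)*(d + 4)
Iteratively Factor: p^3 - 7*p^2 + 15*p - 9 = (p - 3)*(p^2 - 4*p + 3) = (p - 3)*(p - 1)*(p - 3)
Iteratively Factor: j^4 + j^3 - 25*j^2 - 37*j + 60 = (j + 3)*(j^3 - 2*j^2 - 19*j + 20) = (j + 3)*(j + 4)*(j^2 - 6*j + 5) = (j - 1)*(j + 3)*(j + 4)*(j - 5)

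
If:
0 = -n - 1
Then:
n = -1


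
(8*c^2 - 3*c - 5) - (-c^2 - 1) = 9*c^2 - 3*c - 4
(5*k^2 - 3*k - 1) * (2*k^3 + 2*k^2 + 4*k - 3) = 10*k^5 + 4*k^4 + 12*k^3 - 29*k^2 + 5*k + 3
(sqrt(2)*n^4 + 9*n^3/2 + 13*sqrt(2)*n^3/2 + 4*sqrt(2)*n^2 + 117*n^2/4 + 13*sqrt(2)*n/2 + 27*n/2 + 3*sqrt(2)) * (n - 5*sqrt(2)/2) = sqrt(2)*n^5 - n^4/2 + 13*sqrt(2)*n^4/2 - 29*sqrt(2)*n^3/4 - 13*n^3/4 - 533*sqrt(2)*n^2/8 - 13*n^2/2 - 123*sqrt(2)*n/4 - 65*n/2 - 15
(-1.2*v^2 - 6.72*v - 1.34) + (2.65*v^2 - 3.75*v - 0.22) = 1.45*v^2 - 10.47*v - 1.56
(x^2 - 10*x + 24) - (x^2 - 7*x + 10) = 14 - 3*x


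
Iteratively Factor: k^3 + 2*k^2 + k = (k + 1)*(k^2 + k) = (k + 1)^2*(k)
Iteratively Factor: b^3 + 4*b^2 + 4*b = (b)*(b^2 + 4*b + 4) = b*(b + 2)*(b + 2)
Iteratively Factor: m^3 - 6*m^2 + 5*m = (m)*(m^2 - 6*m + 5) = m*(m - 1)*(m - 5)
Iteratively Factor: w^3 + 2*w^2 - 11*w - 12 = (w + 4)*(w^2 - 2*w - 3) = (w - 3)*(w + 4)*(w + 1)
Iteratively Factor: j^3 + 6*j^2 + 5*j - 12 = (j + 3)*(j^2 + 3*j - 4) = (j + 3)*(j + 4)*(j - 1)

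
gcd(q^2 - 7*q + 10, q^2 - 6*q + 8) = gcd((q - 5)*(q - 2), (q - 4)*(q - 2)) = q - 2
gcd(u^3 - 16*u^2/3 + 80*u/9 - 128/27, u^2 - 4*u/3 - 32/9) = u - 8/3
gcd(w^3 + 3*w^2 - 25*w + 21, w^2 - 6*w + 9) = w - 3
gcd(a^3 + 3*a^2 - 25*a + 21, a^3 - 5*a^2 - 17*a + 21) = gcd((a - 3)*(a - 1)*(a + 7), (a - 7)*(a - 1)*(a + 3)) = a - 1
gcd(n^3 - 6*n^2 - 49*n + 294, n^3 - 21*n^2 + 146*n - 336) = n^2 - 13*n + 42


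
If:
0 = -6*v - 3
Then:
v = -1/2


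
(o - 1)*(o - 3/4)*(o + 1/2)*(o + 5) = o^4 + 15*o^3/4 - 51*o^2/8 - o/4 + 15/8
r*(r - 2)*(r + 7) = r^3 + 5*r^2 - 14*r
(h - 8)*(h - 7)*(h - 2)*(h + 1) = h^4 - 16*h^3 + 69*h^2 - 26*h - 112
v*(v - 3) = v^2 - 3*v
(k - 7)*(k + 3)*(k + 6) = k^3 + 2*k^2 - 45*k - 126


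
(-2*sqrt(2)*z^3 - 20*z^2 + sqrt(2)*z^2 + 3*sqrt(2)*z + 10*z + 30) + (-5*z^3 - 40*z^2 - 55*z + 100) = -5*z^3 - 2*sqrt(2)*z^3 - 60*z^2 + sqrt(2)*z^2 - 45*z + 3*sqrt(2)*z + 130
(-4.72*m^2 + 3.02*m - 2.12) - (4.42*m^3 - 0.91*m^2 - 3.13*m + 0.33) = -4.42*m^3 - 3.81*m^2 + 6.15*m - 2.45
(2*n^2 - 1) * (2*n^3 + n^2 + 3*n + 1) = 4*n^5 + 2*n^4 + 4*n^3 + n^2 - 3*n - 1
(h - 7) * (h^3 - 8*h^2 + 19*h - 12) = h^4 - 15*h^3 + 75*h^2 - 145*h + 84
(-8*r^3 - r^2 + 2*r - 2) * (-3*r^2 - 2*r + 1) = 24*r^5 + 19*r^4 - 12*r^3 + r^2 + 6*r - 2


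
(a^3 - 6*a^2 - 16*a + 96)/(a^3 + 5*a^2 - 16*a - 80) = (a - 6)/(a + 5)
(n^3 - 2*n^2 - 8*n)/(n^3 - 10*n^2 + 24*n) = (n + 2)/(n - 6)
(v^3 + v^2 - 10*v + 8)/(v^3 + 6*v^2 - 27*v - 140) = (v^2 - 3*v + 2)/(v^2 + 2*v - 35)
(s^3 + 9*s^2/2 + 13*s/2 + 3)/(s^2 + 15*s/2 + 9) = (s^2 + 3*s + 2)/(s + 6)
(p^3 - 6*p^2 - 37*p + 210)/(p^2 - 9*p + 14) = (p^2 + p - 30)/(p - 2)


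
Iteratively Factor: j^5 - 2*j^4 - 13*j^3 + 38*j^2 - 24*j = (j - 2)*(j^4 - 13*j^2 + 12*j) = (j - 3)*(j - 2)*(j^3 + 3*j^2 - 4*j) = (j - 3)*(j - 2)*(j + 4)*(j^2 - j) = (j - 3)*(j - 2)*(j - 1)*(j + 4)*(j)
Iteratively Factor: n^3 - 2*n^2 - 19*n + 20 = (n - 5)*(n^2 + 3*n - 4) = (n - 5)*(n + 4)*(n - 1)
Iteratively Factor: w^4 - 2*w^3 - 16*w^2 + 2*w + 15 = (w - 1)*(w^3 - w^2 - 17*w - 15) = (w - 1)*(w + 3)*(w^2 - 4*w - 5) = (w - 5)*(w - 1)*(w + 3)*(w + 1)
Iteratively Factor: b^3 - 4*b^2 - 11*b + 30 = (b - 2)*(b^2 - 2*b - 15) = (b - 2)*(b + 3)*(b - 5)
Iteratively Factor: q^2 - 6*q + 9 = (q - 3)*(q - 3)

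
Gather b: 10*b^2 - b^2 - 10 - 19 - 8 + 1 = 9*b^2 - 36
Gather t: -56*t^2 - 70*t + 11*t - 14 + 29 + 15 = -56*t^2 - 59*t + 30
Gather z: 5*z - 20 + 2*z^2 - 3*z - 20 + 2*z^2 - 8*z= 4*z^2 - 6*z - 40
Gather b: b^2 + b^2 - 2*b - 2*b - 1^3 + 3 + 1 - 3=2*b^2 - 4*b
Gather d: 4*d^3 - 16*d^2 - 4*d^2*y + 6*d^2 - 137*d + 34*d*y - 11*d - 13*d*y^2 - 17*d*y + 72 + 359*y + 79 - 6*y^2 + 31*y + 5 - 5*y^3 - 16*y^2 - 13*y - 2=4*d^3 + d^2*(-4*y - 10) + d*(-13*y^2 + 17*y - 148) - 5*y^3 - 22*y^2 + 377*y + 154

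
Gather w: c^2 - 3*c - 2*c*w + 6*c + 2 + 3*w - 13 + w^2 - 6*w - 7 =c^2 + 3*c + w^2 + w*(-2*c - 3) - 18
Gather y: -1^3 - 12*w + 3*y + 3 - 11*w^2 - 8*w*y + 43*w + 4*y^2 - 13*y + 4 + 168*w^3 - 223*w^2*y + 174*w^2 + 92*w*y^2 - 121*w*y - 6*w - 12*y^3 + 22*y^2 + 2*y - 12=168*w^3 + 163*w^2 + 25*w - 12*y^3 + y^2*(92*w + 26) + y*(-223*w^2 - 129*w - 8) - 6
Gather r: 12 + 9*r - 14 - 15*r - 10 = -6*r - 12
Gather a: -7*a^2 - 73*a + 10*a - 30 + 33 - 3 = -7*a^2 - 63*a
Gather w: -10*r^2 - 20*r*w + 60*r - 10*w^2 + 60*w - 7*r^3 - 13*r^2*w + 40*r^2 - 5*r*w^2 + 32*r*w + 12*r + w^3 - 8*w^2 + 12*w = -7*r^3 + 30*r^2 + 72*r + w^3 + w^2*(-5*r - 18) + w*(-13*r^2 + 12*r + 72)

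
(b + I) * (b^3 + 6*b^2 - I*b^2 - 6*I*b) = b^4 + 6*b^3 + b^2 + 6*b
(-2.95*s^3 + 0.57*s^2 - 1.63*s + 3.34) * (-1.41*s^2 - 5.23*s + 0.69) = 4.1595*s^5 + 14.6248*s^4 - 2.7183*s^3 + 4.2088*s^2 - 18.5929*s + 2.3046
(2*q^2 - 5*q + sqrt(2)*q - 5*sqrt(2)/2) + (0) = 2*q^2 - 5*q + sqrt(2)*q - 5*sqrt(2)/2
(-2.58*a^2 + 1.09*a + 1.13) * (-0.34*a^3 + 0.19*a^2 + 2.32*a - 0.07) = 0.8772*a^5 - 0.8608*a^4 - 6.1627*a^3 + 2.9241*a^2 + 2.5453*a - 0.0791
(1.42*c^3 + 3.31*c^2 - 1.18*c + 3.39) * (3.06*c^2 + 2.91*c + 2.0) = 4.3452*c^5 + 14.2608*c^4 + 8.8613*c^3 + 13.5596*c^2 + 7.5049*c + 6.78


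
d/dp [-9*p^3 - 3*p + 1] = -27*p^2 - 3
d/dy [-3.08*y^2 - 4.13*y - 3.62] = -6.16*y - 4.13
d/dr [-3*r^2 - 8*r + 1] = -6*r - 8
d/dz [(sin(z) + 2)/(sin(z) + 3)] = cos(z)/(sin(z) + 3)^2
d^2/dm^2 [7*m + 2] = 0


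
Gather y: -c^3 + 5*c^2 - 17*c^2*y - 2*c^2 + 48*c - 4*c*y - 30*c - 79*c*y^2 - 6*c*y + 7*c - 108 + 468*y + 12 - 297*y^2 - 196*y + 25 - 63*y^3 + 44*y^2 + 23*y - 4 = -c^3 + 3*c^2 + 25*c - 63*y^3 + y^2*(-79*c - 253) + y*(-17*c^2 - 10*c + 295) - 75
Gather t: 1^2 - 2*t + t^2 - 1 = t^2 - 2*t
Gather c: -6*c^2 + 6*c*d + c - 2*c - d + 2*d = -6*c^2 + c*(6*d - 1) + d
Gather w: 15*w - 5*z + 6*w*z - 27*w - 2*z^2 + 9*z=w*(6*z - 12) - 2*z^2 + 4*z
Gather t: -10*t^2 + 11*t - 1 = -10*t^2 + 11*t - 1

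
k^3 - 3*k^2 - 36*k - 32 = (k - 8)*(k + 1)*(k + 4)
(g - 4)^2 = g^2 - 8*g + 16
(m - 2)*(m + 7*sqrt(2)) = m^2 - 2*m + 7*sqrt(2)*m - 14*sqrt(2)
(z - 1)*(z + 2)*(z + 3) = z^3 + 4*z^2 + z - 6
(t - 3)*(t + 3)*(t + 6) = t^3 + 6*t^2 - 9*t - 54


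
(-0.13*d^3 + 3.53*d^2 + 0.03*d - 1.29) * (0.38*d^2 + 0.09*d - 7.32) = -0.0494*d^5 + 1.3297*d^4 + 1.2807*d^3 - 26.3271*d^2 - 0.3357*d + 9.4428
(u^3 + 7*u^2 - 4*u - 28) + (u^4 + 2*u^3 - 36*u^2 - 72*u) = u^4 + 3*u^3 - 29*u^2 - 76*u - 28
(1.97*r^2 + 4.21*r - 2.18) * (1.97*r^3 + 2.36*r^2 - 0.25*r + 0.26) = 3.8809*r^5 + 12.9429*r^4 + 5.1485*r^3 - 5.6851*r^2 + 1.6396*r - 0.5668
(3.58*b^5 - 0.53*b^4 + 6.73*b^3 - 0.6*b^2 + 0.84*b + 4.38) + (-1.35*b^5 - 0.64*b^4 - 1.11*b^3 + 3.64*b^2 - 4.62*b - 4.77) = 2.23*b^5 - 1.17*b^4 + 5.62*b^3 + 3.04*b^2 - 3.78*b - 0.39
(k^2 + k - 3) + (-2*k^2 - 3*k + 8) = -k^2 - 2*k + 5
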